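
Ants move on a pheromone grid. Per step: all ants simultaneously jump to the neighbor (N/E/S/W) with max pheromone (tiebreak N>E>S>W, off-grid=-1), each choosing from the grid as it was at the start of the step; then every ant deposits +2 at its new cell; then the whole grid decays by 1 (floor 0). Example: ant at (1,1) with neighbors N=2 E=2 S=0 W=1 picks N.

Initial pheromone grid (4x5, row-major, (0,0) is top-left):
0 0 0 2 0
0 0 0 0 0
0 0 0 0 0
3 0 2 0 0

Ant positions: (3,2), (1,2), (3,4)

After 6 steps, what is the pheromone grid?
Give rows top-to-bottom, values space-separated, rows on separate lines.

After step 1: ants at (2,2),(0,2),(2,4)
  0 0 1 1 0
  0 0 0 0 0
  0 0 1 0 1
  2 0 1 0 0
After step 2: ants at (3,2),(0,3),(1,4)
  0 0 0 2 0
  0 0 0 0 1
  0 0 0 0 0
  1 0 2 0 0
After step 3: ants at (2,2),(0,4),(0,4)
  0 0 0 1 3
  0 0 0 0 0
  0 0 1 0 0
  0 0 1 0 0
After step 4: ants at (3,2),(0,3),(0,3)
  0 0 0 4 2
  0 0 0 0 0
  0 0 0 0 0
  0 0 2 0 0
After step 5: ants at (2,2),(0,4),(0,4)
  0 0 0 3 5
  0 0 0 0 0
  0 0 1 0 0
  0 0 1 0 0
After step 6: ants at (3,2),(0,3),(0,3)
  0 0 0 6 4
  0 0 0 0 0
  0 0 0 0 0
  0 0 2 0 0

0 0 0 6 4
0 0 0 0 0
0 0 0 0 0
0 0 2 0 0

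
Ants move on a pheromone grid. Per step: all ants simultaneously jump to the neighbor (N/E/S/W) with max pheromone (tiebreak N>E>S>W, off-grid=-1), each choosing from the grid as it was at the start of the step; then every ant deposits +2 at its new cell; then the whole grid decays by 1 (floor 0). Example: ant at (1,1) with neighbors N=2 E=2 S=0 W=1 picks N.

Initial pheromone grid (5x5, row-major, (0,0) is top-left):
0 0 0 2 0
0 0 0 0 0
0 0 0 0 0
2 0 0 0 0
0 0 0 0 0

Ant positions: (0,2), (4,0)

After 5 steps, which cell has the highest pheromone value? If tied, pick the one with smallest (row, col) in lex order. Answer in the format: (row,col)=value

Step 1: ant0:(0,2)->E->(0,3) | ant1:(4,0)->N->(3,0)
  grid max=3 at (0,3)
Step 2: ant0:(0,3)->E->(0,4) | ant1:(3,0)->N->(2,0)
  grid max=2 at (0,3)
Step 3: ant0:(0,4)->W->(0,3) | ant1:(2,0)->S->(3,0)
  grid max=3 at (0,3)
Step 4: ant0:(0,3)->E->(0,4) | ant1:(3,0)->N->(2,0)
  grid max=2 at (0,3)
Step 5: ant0:(0,4)->W->(0,3) | ant1:(2,0)->S->(3,0)
  grid max=3 at (0,3)
Final grid:
  0 0 0 3 0
  0 0 0 0 0
  0 0 0 0 0
  3 0 0 0 0
  0 0 0 0 0
Max pheromone 3 at (0,3)

Answer: (0,3)=3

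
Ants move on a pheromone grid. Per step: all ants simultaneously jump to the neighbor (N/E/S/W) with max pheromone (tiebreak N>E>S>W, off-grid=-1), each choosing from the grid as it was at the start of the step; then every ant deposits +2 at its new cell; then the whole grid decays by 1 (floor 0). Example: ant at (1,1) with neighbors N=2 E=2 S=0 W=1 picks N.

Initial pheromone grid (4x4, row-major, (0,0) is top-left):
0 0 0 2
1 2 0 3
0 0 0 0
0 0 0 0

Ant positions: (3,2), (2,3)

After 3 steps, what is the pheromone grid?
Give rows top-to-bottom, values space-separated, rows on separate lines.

After step 1: ants at (2,2),(1,3)
  0 0 0 1
  0 1 0 4
  0 0 1 0
  0 0 0 0
After step 2: ants at (1,2),(0,3)
  0 0 0 2
  0 0 1 3
  0 0 0 0
  0 0 0 0
After step 3: ants at (1,3),(1,3)
  0 0 0 1
  0 0 0 6
  0 0 0 0
  0 0 0 0

0 0 0 1
0 0 0 6
0 0 0 0
0 0 0 0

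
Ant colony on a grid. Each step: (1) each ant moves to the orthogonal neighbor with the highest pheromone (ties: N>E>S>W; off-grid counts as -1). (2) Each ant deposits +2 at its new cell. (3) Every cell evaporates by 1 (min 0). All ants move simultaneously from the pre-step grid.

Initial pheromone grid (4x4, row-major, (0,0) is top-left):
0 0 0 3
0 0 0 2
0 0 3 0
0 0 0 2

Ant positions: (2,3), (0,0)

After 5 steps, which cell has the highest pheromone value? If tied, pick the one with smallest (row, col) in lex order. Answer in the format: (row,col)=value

Step 1: ant0:(2,3)->W->(2,2) | ant1:(0,0)->E->(0,1)
  grid max=4 at (2,2)
Step 2: ant0:(2,2)->N->(1,2) | ant1:(0,1)->E->(0,2)
  grid max=3 at (2,2)
Step 3: ant0:(1,2)->S->(2,2) | ant1:(0,2)->E->(0,3)
  grid max=4 at (2,2)
Step 4: ant0:(2,2)->N->(1,2) | ant1:(0,3)->S->(1,3)
  grid max=3 at (2,2)
Step 5: ant0:(1,2)->S->(2,2) | ant1:(1,3)->N->(0,3)
  grid max=4 at (2,2)
Final grid:
  0 0 0 2
  0 0 0 0
  0 0 4 0
  0 0 0 0
Max pheromone 4 at (2,2)

Answer: (2,2)=4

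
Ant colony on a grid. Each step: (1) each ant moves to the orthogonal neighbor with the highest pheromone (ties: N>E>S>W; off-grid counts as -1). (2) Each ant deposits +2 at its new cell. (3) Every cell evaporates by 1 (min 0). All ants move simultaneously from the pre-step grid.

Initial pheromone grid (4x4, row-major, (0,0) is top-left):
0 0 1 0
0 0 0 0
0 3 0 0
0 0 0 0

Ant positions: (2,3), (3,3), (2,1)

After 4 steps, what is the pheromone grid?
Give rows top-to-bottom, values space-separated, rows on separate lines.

After step 1: ants at (1,3),(2,3),(1,1)
  0 0 0 0
  0 1 0 1
  0 2 0 1
  0 0 0 0
After step 2: ants at (2,3),(1,3),(2,1)
  0 0 0 0
  0 0 0 2
  0 3 0 2
  0 0 0 0
After step 3: ants at (1,3),(2,3),(1,1)
  0 0 0 0
  0 1 0 3
  0 2 0 3
  0 0 0 0
After step 4: ants at (2,3),(1,3),(2,1)
  0 0 0 0
  0 0 0 4
  0 3 0 4
  0 0 0 0

0 0 0 0
0 0 0 4
0 3 0 4
0 0 0 0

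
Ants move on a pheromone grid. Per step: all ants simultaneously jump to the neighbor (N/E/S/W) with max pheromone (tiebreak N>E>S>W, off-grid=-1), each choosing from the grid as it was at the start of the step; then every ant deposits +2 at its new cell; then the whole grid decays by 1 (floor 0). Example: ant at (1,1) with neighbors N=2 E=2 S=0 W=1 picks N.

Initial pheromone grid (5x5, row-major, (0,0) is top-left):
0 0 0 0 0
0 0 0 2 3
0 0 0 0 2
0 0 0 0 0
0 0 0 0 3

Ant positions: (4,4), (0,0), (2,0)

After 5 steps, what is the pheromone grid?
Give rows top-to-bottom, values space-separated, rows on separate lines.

After step 1: ants at (3,4),(0,1),(1,0)
  0 1 0 0 0
  1 0 0 1 2
  0 0 0 0 1
  0 0 0 0 1
  0 0 0 0 2
After step 2: ants at (4,4),(0,2),(0,0)
  1 0 1 0 0
  0 0 0 0 1
  0 0 0 0 0
  0 0 0 0 0
  0 0 0 0 3
After step 3: ants at (3,4),(0,3),(0,1)
  0 1 0 1 0
  0 0 0 0 0
  0 0 0 0 0
  0 0 0 0 1
  0 0 0 0 2
After step 4: ants at (4,4),(0,4),(0,2)
  0 0 1 0 1
  0 0 0 0 0
  0 0 0 0 0
  0 0 0 0 0
  0 0 0 0 3
After step 5: ants at (3,4),(1,4),(0,3)
  0 0 0 1 0
  0 0 0 0 1
  0 0 0 0 0
  0 0 0 0 1
  0 0 0 0 2

0 0 0 1 0
0 0 0 0 1
0 0 0 0 0
0 0 0 0 1
0 0 0 0 2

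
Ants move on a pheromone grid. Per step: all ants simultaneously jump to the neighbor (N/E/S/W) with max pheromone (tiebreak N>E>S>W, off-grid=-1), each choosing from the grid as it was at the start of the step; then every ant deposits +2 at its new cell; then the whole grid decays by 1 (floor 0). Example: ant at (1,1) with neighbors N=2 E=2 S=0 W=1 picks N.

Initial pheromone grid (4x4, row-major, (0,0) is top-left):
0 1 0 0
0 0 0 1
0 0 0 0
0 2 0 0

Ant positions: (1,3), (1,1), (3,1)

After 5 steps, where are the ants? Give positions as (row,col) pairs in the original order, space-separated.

Step 1: ant0:(1,3)->N->(0,3) | ant1:(1,1)->N->(0,1) | ant2:(3,1)->N->(2,1)
  grid max=2 at (0,1)
Step 2: ant0:(0,3)->S->(1,3) | ant1:(0,1)->E->(0,2) | ant2:(2,1)->S->(3,1)
  grid max=2 at (3,1)
Step 3: ant0:(1,3)->N->(0,3) | ant1:(0,2)->W->(0,1) | ant2:(3,1)->N->(2,1)
  grid max=2 at (0,1)
Step 4: ant0:(0,3)->S->(1,3) | ant1:(0,1)->E->(0,2) | ant2:(2,1)->S->(3,1)
  grid max=2 at (3,1)
Step 5: ant0:(1,3)->N->(0,3) | ant1:(0,2)->W->(0,1) | ant2:(3,1)->N->(2,1)
  grid max=2 at (0,1)

(0,3) (0,1) (2,1)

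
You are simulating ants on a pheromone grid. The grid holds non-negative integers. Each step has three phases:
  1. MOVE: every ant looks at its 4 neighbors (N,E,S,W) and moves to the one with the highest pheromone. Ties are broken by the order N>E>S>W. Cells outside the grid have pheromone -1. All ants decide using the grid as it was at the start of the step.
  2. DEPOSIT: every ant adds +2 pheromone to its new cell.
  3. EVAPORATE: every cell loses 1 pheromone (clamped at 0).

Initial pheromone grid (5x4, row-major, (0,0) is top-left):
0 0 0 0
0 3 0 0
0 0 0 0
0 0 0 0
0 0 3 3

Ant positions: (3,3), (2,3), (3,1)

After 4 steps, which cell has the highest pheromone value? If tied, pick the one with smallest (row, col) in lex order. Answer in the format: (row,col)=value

Answer: (1,1)=3

Derivation:
Step 1: ant0:(3,3)->S->(4,3) | ant1:(2,3)->N->(1,3) | ant2:(3,1)->N->(2,1)
  grid max=4 at (4,3)
Step 2: ant0:(4,3)->W->(4,2) | ant1:(1,3)->N->(0,3) | ant2:(2,1)->N->(1,1)
  grid max=3 at (1,1)
Step 3: ant0:(4,2)->E->(4,3) | ant1:(0,3)->S->(1,3) | ant2:(1,1)->N->(0,1)
  grid max=4 at (4,3)
Step 4: ant0:(4,3)->W->(4,2) | ant1:(1,3)->N->(0,3) | ant2:(0,1)->S->(1,1)
  grid max=3 at (1,1)
Final grid:
  0 0 0 1
  0 3 0 0
  0 0 0 0
  0 0 0 0
  0 0 3 3
Max pheromone 3 at (1,1)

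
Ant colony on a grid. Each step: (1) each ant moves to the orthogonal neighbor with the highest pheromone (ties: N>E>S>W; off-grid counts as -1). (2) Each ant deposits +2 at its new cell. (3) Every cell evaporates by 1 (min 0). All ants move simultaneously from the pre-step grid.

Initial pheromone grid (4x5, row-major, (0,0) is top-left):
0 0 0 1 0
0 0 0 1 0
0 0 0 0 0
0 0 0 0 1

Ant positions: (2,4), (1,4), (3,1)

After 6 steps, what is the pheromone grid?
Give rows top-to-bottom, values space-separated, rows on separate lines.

After step 1: ants at (3,4),(1,3),(2,1)
  0 0 0 0 0
  0 0 0 2 0
  0 1 0 0 0
  0 0 0 0 2
After step 2: ants at (2,4),(0,3),(1,1)
  0 0 0 1 0
  0 1 0 1 0
  0 0 0 0 1
  0 0 0 0 1
After step 3: ants at (3,4),(1,3),(0,1)
  0 1 0 0 0
  0 0 0 2 0
  0 0 0 0 0
  0 0 0 0 2
After step 4: ants at (2,4),(0,3),(0,2)
  0 0 1 1 0
  0 0 0 1 0
  0 0 0 0 1
  0 0 0 0 1
After step 5: ants at (3,4),(1,3),(0,3)
  0 0 0 2 0
  0 0 0 2 0
  0 0 0 0 0
  0 0 0 0 2
After step 6: ants at (2,4),(0,3),(1,3)
  0 0 0 3 0
  0 0 0 3 0
  0 0 0 0 1
  0 0 0 0 1

0 0 0 3 0
0 0 0 3 0
0 0 0 0 1
0 0 0 0 1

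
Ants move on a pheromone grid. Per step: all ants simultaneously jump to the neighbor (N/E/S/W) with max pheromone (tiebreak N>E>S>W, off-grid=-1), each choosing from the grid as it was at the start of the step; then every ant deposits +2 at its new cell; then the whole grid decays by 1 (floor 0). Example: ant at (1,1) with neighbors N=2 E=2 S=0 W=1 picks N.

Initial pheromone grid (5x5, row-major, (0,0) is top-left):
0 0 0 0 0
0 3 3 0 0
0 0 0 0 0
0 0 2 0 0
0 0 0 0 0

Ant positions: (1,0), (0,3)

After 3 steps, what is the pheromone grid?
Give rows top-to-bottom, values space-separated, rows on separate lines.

After step 1: ants at (1,1),(0,4)
  0 0 0 0 1
  0 4 2 0 0
  0 0 0 0 0
  0 0 1 0 0
  0 0 0 0 0
After step 2: ants at (1,2),(1,4)
  0 0 0 0 0
  0 3 3 0 1
  0 0 0 0 0
  0 0 0 0 0
  0 0 0 0 0
After step 3: ants at (1,1),(0,4)
  0 0 0 0 1
  0 4 2 0 0
  0 0 0 0 0
  0 0 0 0 0
  0 0 0 0 0

0 0 0 0 1
0 4 2 0 0
0 0 0 0 0
0 0 0 0 0
0 0 0 0 0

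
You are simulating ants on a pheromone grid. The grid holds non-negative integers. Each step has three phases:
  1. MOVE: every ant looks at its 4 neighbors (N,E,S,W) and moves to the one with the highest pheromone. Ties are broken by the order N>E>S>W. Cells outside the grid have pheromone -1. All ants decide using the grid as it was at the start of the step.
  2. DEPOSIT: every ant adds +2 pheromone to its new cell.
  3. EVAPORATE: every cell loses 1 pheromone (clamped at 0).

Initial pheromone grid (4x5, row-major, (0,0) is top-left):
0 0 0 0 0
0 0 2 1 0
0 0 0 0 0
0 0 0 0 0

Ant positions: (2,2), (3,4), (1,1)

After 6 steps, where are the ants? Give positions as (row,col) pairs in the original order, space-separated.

Step 1: ant0:(2,2)->N->(1,2) | ant1:(3,4)->N->(2,4) | ant2:(1,1)->E->(1,2)
  grid max=5 at (1,2)
Step 2: ant0:(1,2)->N->(0,2) | ant1:(2,4)->N->(1,4) | ant2:(1,2)->N->(0,2)
  grid max=4 at (1,2)
Step 3: ant0:(0,2)->S->(1,2) | ant1:(1,4)->N->(0,4) | ant2:(0,2)->S->(1,2)
  grid max=7 at (1,2)
Step 4: ant0:(1,2)->N->(0,2) | ant1:(0,4)->S->(1,4) | ant2:(1,2)->N->(0,2)
  grid max=6 at (1,2)
Step 5: ant0:(0,2)->S->(1,2) | ant1:(1,4)->N->(0,4) | ant2:(0,2)->S->(1,2)
  grid max=9 at (1,2)
Step 6: ant0:(1,2)->N->(0,2) | ant1:(0,4)->S->(1,4) | ant2:(1,2)->N->(0,2)
  grid max=8 at (1,2)

(0,2) (1,4) (0,2)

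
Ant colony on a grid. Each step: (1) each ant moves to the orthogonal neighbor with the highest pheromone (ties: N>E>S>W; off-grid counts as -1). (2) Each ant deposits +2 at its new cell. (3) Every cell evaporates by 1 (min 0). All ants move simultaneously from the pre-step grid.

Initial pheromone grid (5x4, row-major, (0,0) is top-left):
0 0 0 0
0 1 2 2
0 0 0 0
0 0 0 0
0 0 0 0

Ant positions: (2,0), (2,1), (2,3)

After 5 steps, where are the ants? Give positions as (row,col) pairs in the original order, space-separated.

Step 1: ant0:(2,0)->N->(1,0) | ant1:(2,1)->N->(1,1) | ant2:(2,3)->N->(1,3)
  grid max=3 at (1,3)
Step 2: ant0:(1,0)->E->(1,1) | ant1:(1,1)->E->(1,2) | ant2:(1,3)->W->(1,2)
  grid max=4 at (1,2)
Step 3: ant0:(1,1)->E->(1,2) | ant1:(1,2)->W->(1,1) | ant2:(1,2)->W->(1,1)
  grid max=6 at (1,1)
Step 4: ant0:(1,2)->W->(1,1) | ant1:(1,1)->E->(1,2) | ant2:(1,1)->E->(1,2)
  grid max=8 at (1,2)
Step 5: ant0:(1,1)->E->(1,2) | ant1:(1,2)->W->(1,1) | ant2:(1,2)->W->(1,1)
  grid max=10 at (1,1)

(1,2) (1,1) (1,1)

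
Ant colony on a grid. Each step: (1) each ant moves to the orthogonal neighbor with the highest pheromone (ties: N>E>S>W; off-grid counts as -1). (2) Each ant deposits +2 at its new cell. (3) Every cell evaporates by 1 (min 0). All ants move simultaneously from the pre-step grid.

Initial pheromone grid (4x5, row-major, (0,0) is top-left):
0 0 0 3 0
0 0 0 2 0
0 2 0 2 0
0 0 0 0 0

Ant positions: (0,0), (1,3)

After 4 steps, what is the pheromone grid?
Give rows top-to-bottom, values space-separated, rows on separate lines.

After step 1: ants at (0,1),(0,3)
  0 1 0 4 0
  0 0 0 1 0
  0 1 0 1 0
  0 0 0 0 0
After step 2: ants at (0,2),(1,3)
  0 0 1 3 0
  0 0 0 2 0
  0 0 0 0 0
  0 0 0 0 0
After step 3: ants at (0,3),(0,3)
  0 0 0 6 0
  0 0 0 1 0
  0 0 0 0 0
  0 0 0 0 0
After step 4: ants at (1,3),(1,3)
  0 0 0 5 0
  0 0 0 4 0
  0 0 0 0 0
  0 0 0 0 0

0 0 0 5 0
0 0 0 4 0
0 0 0 0 0
0 0 0 0 0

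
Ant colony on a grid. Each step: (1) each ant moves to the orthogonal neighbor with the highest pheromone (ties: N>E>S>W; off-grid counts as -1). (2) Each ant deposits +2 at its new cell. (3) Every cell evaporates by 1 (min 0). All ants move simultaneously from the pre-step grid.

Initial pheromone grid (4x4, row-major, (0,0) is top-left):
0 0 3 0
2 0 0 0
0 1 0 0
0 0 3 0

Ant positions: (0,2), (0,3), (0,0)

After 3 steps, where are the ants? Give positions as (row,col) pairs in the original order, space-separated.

Step 1: ant0:(0,2)->E->(0,3) | ant1:(0,3)->W->(0,2) | ant2:(0,0)->S->(1,0)
  grid max=4 at (0,2)
Step 2: ant0:(0,3)->W->(0,2) | ant1:(0,2)->E->(0,3) | ant2:(1,0)->N->(0,0)
  grid max=5 at (0,2)
Step 3: ant0:(0,2)->E->(0,3) | ant1:(0,3)->W->(0,2) | ant2:(0,0)->S->(1,0)
  grid max=6 at (0,2)

(0,3) (0,2) (1,0)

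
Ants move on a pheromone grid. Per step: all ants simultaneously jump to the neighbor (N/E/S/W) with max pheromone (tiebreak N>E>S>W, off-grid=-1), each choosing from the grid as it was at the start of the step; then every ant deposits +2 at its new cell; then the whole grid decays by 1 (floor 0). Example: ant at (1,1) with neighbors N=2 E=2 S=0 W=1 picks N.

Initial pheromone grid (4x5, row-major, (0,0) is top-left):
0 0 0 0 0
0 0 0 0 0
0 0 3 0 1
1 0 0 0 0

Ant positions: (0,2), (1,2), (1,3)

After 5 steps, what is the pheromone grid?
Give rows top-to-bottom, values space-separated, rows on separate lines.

After step 1: ants at (0,3),(2,2),(0,3)
  0 0 0 3 0
  0 0 0 0 0
  0 0 4 0 0
  0 0 0 0 0
After step 2: ants at (0,4),(1,2),(0,4)
  0 0 0 2 3
  0 0 1 0 0
  0 0 3 0 0
  0 0 0 0 0
After step 3: ants at (0,3),(2,2),(0,3)
  0 0 0 5 2
  0 0 0 0 0
  0 0 4 0 0
  0 0 0 0 0
After step 4: ants at (0,4),(1,2),(0,4)
  0 0 0 4 5
  0 0 1 0 0
  0 0 3 0 0
  0 0 0 0 0
After step 5: ants at (0,3),(2,2),(0,3)
  0 0 0 7 4
  0 0 0 0 0
  0 0 4 0 0
  0 0 0 0 0

0 0 0 7 4
0 0 0 0 0
0 0 4 0 0
0 0 0 0 0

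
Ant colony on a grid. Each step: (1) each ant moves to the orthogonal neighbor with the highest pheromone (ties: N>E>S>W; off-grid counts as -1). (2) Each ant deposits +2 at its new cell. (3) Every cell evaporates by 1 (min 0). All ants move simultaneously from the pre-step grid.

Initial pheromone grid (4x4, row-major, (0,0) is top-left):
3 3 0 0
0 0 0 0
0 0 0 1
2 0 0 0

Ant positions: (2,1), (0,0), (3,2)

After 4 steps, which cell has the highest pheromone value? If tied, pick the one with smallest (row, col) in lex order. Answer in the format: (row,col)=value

Answer: (0,1)=9

Derivation:
Step 1: ant0:(2,1)->N->(1,1) | ant1:(0,0)->E->(0,1) | ant2:(3,2)->N->(2,2)
  grid max=4 at (0,1)
Step 2: ant0:(1,1)->N->(0,1) | ant1:(0,1)->W->(0,0) | ant2:(2,2)->N->(1,2)
  grid max=5 at (0,1)
Step 3: ant0:(0,1)->W->(0,0) | ant1:(0,0)->E->(0,1) | ant2:(1,2)->N->(0,2)
  grid max=6 at (0,1)
Step 4: ant0:(0,0)->E->(0,1) | ant1:(0,1)->W->(0,0) | ant2:(0,2)->W->(0,1)
  grid max=9 at (0,1)
Final grid:
  5 9 0 0
  0 0 0 0
  0 0 0 0
  0 0 0 0
Max pheromone 9 at (0,1)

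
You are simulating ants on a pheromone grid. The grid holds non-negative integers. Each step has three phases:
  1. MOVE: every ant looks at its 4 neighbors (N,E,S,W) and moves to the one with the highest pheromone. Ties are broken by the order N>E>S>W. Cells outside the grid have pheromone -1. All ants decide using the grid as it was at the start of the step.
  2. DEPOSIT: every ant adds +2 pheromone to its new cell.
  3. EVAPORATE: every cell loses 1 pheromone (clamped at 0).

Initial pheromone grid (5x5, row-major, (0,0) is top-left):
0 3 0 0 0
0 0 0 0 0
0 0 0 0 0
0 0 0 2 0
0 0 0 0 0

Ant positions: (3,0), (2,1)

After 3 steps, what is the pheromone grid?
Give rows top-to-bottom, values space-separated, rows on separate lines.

After step 1: ants at (2,0),(1,1)
  0 2 0 0 0
  0 1 0 0 0
  1 0 0 0 0
  0 0 0 1 0
  0 0 0 0 0
After step 2: ants at (1,0),(0,1)
  0 3 0 0 0
  1 0 0 0 0
  0 0 0 0 0
  0 0 0 0 0
  0 0 0 0 0
After step 3: ants at (0,0),(0,2)
  1 2 1 0 0
  0 0 0 0 0
  0 0 0 0 0
  0 0 0 0 0
  0 0 0 0 0

1 2 1 0 0
0 0 0 0 0
0 0 0 0 0
0 0 0 0 0
0 0 0 0 0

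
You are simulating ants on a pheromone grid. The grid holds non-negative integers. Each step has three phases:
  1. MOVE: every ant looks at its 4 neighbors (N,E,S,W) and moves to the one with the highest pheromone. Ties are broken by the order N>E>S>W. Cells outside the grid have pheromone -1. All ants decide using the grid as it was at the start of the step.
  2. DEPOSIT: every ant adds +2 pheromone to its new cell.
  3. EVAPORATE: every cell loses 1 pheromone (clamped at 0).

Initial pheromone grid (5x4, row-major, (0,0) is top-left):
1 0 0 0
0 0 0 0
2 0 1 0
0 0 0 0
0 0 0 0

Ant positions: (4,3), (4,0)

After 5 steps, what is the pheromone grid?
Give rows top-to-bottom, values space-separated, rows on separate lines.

After step 1: ants at (3,3),(3,0)
  0 0 0 0
  0 0 0 0
  1 0 0 0
  1 0 0 1
  0 0 0 0
After step 2: ants at (2,3),(2,0)
  0 0 0 0
  0 0 0 0
  2 0 0 1
  0 0 0 0
  0 0 0 0
After step 3: ants at (1,3),(1,0)
  0 0 0 0
  1 0 0 1
  1 0 0 0
  0 0 0 0
  0 0 0 0
After step 4: ants at (0,3),(2,0)
  0 0 0 1
  0 0 0 0
  2 0 0 0
  0 0 0 0
  0 0 0 0
After step 5: ants at (1,3),(1,0)
  0 0 0 0
  1 0 0 1
  1 0 0 0
  0 0 0 0
  0 0 0 0

0 0 0 0
1 0 0 1
1 0 0 0
0 0 0 0
0 0 0 0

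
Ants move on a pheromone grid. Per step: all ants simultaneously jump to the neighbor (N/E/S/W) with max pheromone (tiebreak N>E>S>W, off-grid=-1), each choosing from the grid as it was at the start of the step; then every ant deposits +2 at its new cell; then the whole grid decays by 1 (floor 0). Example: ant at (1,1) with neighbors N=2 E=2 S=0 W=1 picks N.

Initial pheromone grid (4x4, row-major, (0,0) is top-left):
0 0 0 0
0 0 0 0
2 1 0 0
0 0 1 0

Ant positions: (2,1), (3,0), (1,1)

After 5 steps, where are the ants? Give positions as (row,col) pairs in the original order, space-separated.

Step 1: ant0:(2,1)->W->(2,0) | ant1:(3,0)->N->(2,0) | ant2:(1,1)->S->(2,1)
  grid max=5 at (2,0)
Step 2: ant0:(2,0)->E->(2,1) | ant1:(2,0)->E->(2,1) | ant2:(2,1)->W->(2,0)
  grid max=6 at (2,0)
Step 3: ant0:(2,1)->W->(2,0) | ant1:(2,1)->W->(2,0) | ant2:(2,0)->E->(2,1)
  grid max=9 at (2,0)
Step 4: ant0:(2,0)->E->(2,1) | ant1:(2,0)->E->(2,1) | ant2:(2,1)->W->(2,0)
  grid max=10 at (2,0)
Step 5: ant0:(2,1)->W->(2,0) | ant1:(2,1)->W->(2,0) | ant2:(2,0)->E->(2,1)
  grid max=13 at (2,0)

(2,0) (2,0) (2,1)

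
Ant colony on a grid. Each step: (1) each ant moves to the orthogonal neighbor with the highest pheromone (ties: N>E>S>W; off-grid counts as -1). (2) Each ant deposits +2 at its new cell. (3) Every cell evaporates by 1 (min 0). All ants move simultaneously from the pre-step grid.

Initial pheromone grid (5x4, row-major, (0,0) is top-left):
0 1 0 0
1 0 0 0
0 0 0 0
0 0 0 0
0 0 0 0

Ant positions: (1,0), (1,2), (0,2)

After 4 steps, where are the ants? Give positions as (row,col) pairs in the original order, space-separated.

Step 1: ant0:(1,0)->N->(0,0) | ant1:(1,2)->N->(0,2) | ant2:(0,2)->W->(0,1)
  grid max=2 at (0,1)
Step 2: ant0:(0,0)->E->(0,1) | ant1:(0,2)->W->(0,1) | ant2:(0,1)->E->(0,2)
  grid max=5 at (0,1)
Step 3: ant0:(0,1)->E->(0,2) | ant1:(0,1)->E->(0,2) | ant2:(0,2)->W->(0,1)
  grid max=6 at (0,1)
Step 4: ant0:(0,2)->W->(0,1) | ant1:(0,2)->W->(0,1) | ant2:(0,1)->E->(0,2)
  grid max=9 at (0,1)

(0,1) (0,1) (0,2)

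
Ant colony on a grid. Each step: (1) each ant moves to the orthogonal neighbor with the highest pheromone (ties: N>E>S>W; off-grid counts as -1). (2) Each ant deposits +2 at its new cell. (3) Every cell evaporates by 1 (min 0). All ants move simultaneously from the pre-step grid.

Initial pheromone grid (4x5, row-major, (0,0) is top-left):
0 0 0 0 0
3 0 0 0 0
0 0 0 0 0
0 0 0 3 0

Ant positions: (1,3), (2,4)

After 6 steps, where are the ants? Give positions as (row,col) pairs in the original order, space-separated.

Step 1: ant0:(1,3)->N->(0,3) | ant1:(2,4)->N->(1,4)
  grid max=2 at (1,0)
Step 2: ant0:(0,3)->E->(0,4) | ant1:(1,4)->N->(0,4)
  grid max=3 at (0,4)
Step 3: ant0:(0,4)->S->(1,4) | ant1:(0,4)->S->(1,4)
  grid max=3 at (1,4)
Step 4: ant0:(1,4)->N->(0,4) | ant1:(1,4)->N->(0,4)
  grid max=5 at (0,4)
Step 5: ant0:(0,4)->S->(1,4) | ant1:(0,4)->S->(1,4)
  grid max=5 at (1,4)
Step 6: ant0:(1,4)->N->(0,4) | ant1:(1,4)->N->(0,4)
  grid max=7 at (0,4)

(0,4) (0,4)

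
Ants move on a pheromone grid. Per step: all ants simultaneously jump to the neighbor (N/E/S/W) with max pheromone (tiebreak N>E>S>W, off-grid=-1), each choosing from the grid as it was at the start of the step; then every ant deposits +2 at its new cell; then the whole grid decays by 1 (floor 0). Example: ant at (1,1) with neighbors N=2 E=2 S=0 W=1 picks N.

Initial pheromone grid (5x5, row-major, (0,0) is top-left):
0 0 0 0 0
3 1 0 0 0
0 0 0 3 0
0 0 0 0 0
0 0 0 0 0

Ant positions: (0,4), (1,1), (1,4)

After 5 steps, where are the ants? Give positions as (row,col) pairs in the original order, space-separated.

Step 1: ant0:(0,4)->S->(1,4) | ant1:(1,1)->W->(1,0) | ant2:(1,4)->N->(0,4)
  grid max=4 at (1,0)
Step 2: ant0:(1,4)->N->(0,4) | ant1:(1,0)->N->(0,0) | ant2:(0,4)->S->(1,4)
  grid max=3 at (1,0)
Step 3: ant0:(0,4)->S->(1,4) | ant1:(0,0)->S->(1,0) | ant2:(1,4)->N->(0,4)
  grid max=4 at (1,0)
Step 4: ant0:(1,4)->N->(0,4) | ant1:(1,0)->N->(0,0) | ant2:(0,4)->S->(1,4)
  grid max=4 at (0,4)
Step 5: ant0:(0,4)->S->(1,4) | ant1:(0,0)->S->(1,0) | ant2:(1,4)->N->(0,4)
  grid max=5 at (0,4)

(1,4) (1,0) (0,4)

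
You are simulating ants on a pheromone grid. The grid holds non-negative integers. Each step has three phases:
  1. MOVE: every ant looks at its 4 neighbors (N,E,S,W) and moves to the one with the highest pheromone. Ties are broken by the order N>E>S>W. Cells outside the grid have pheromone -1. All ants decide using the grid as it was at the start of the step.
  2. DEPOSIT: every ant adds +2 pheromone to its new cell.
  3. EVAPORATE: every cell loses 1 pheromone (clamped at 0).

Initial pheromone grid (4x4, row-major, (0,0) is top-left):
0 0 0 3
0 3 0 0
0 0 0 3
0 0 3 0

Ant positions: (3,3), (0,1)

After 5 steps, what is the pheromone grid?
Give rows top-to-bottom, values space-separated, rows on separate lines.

After step 1: ants at (2,3),(1,1)
  0 0 0 2
  0 4 0 0
  0 0 0 4
  0 0 2 0
After step 2: ants at (1,3),(0,1)
  0 1 0 1
  0 3 0 1
  0 0 0 3
  0 0 1 0
After step 3: ants at (2,3),(1,1)
  0 0 0 0
  0 4 0 0
  0 0 0 4
  0 0 0 0
After step 4: ants at (1,3),(0,1)
  0 1 0 0
  0 3 0 1
  0 0 0 3
  0 0 0 0
After step 5: ants at (2,3),(1,1)
  0 0 0 0
  0 4 0 0
  0 0 0 4
  0 0 0 0

0 0 0 0
0 4 0 0
0 0 0 4
0 0 0 0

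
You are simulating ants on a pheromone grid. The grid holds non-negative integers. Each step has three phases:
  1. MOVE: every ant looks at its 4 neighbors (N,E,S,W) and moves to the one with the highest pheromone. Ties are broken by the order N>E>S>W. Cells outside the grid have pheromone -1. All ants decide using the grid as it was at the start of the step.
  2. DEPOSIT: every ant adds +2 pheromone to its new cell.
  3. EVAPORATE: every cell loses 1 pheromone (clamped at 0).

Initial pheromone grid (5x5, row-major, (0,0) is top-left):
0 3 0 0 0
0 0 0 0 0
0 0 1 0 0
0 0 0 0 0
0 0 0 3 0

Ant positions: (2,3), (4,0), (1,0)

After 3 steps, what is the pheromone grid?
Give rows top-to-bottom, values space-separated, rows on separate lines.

After step 1: ants at (2,2),(3,0),(0,0)
  1 2 0 0 0
  0 0 0 0 0
  0 0 2 0 0
  1 0 0 0 0
  0 0 0 2 0
After step 2: ants at (1,2),(2,0),(0,1)
  0 3 0 0 0
  0 0 1 0 0
  1 0 1 0 0
  0 0 0 0 0
  0 0 0 1 0
After step 3: ants at (2,2),(1,0),(0,2)
  0 2 1 0 0
  1 0 0 0 0
  0 0 2 0 0
  0 0 0 0 0
  0 0 0 0 0

0 2 1 0 0
1 0 0 0 0
0 0 2 0 0
0 0 0 0 0
0 0 0 0 0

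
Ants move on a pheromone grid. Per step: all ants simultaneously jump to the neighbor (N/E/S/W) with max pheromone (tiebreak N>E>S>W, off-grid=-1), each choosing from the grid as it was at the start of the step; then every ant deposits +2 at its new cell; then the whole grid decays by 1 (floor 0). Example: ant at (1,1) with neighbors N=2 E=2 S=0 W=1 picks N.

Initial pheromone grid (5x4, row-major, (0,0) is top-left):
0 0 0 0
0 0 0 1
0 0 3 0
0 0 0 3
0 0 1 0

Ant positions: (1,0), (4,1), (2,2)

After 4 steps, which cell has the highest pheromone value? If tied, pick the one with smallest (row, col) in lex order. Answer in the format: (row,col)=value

Step 1: ant0:(1,0)->N->(0,0) | ant1:(4,1)->E->(4,2) | ant2:(2,2)->N->(1,2)
  grid max=2 at (2,2)
Step 2: ant0:(0,0)->E->(0,1) | ant1:(4,2)->N->(3,2) | ant2:(1,2)->S->(2,2)
  grid max=3 at (2,2)
Step 3: ant0:(0,1)->E->(0,2) | ant1:(3,2)->N->(2,2) | ant2:(2,2)->S->(3,2)
  grid max=4 at (2,2)
Step 4: ant0:(0,2)->E->(0,3) | ant1:(2,2)->S->(3,2) | ant2:(3,2)->N->(2,2)
  grid max=5 at (2,2)
Final grid:
  0 0 0 1
  0 0 0 0
  0 0 5 0
  0 0 3 0
  0 0 0 0
Max pheromone 5 at (2,2)

Answer: (2,2)=5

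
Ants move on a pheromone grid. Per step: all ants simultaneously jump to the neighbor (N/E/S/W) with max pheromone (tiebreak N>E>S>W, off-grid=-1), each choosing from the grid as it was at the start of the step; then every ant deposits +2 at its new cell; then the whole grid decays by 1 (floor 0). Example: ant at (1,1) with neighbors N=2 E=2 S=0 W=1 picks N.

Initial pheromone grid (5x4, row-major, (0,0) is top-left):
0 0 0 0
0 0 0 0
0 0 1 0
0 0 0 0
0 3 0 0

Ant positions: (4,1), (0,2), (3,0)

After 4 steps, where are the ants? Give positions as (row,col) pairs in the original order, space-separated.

Step 1: ant0:(4,1)->N->(3,1) | ant1:(0,2)->E->(0,3) | ant2:(3,0)->N->(2,0)
  grid max=2 at (4,1)
Step 2: ant0:(3,1)->S->(4,1) | ant1:(0,3)->S->(1,3) | ant2:(2,0)->N->(1,0)
  grid max=3 at (4,1)
Step 3: ant0:(4,1)->N->(3,1) | ant1:(1,3)->N->(0,3) | ant2:(1,0)->N->(0,0)
  grid max=2 at (4,1)
Step 4: ant0:(3,1)->S->(4,1) | ant1:(0,3)->S->(1,3) | ant2:(0,0)->E->(0,1)
  grid max=3 at (4,1)

(4,1) (1,3) (0,1)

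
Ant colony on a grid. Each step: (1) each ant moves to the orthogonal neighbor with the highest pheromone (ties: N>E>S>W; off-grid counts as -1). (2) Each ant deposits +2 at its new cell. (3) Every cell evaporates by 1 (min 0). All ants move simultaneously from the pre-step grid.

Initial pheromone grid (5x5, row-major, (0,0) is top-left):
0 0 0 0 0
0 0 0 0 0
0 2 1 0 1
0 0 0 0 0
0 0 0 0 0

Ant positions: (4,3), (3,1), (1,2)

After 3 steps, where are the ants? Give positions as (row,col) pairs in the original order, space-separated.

Step 1: ant0:(4,3)->N->(3,3) | ant1:(3,1)->N->(2,1) | ant2:(1,2)->S->(2,2)
  grid max=3 at (2,1)
Step 2: ant0:(3,3)->N->(2,3) | ant1:(2,1)->E->(2,2) | ant2:(2,2)->W->(2,1)
  grid max=4 at (2,1)
Step 3: ant0:(2,3)->W->(2,2) | ant1:(2,2)->W->(2,1) | ant2:(2,1)->E->(2,2)
  grid max=6 at (2,2)

(2,2) (2,1) (2,2)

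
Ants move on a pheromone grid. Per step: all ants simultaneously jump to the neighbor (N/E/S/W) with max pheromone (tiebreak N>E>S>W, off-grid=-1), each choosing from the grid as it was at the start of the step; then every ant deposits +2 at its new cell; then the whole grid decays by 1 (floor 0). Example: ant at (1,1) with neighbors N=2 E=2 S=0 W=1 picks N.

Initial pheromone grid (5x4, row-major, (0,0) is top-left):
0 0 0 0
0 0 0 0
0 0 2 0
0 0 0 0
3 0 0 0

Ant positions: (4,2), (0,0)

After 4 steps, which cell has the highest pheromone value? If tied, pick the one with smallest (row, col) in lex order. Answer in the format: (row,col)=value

Answer: (2,2)=2

Derivation:
Step 1: ant0:(4,2)->N->(3,2) | ant1:(0,0)->E->(0,1)
  grid max=2 at (4,0)
Step 2: ant0:(3,2)->N->(2,2) | ant1:(0,1)->E->(0,2)
  grid max=2 at (2,2)
Step 3: ant0:(2,2)->N->(1,2) | ant1:(0,2)->E->(0,3)
  grid max=1 at (0,3)
Step 4: ant0:(1,2)->S->(2,2) | ant1:(0,3)->S->(1,3)
  grid max=2 at (2,2)
Final grid:
  0 0 0 0
  0 0 0 1
  0 0 2 0
  0 0 0 0
  0 0 0 0
Max pheromone 2 at (2,2)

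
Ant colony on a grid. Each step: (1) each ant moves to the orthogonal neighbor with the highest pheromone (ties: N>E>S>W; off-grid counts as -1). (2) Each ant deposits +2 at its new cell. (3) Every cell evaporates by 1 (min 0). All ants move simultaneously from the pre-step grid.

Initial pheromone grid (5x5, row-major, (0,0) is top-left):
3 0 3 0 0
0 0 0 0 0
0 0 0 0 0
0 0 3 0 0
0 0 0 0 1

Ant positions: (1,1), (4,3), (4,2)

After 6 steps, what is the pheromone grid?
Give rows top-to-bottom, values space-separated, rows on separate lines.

After step 1: ants at (0,1),(4,4),(3,2)
  2 1 2 0 0
  0 0 0 0 0
  0 0 0 0 0
  0 0 4 0 0
  0 0 0 0 2
After step 2: ants at (0,2),(3,4),(2,2)
  1 0 3 0 0
  0 0 0 0 0
  0 0 1 0 0
  0 0 3 0 1
  0 0 0 0 1
After step 3: ants at (0,3),(4,4),(3,2)
  0 0 2 1 0
  0 0 0 0 0
  0 0 0 0 0
  0 0 4 0 0
  0 0 0 0 2
After step 4: ants at (0,2),(3,4),(2,2)
  0 0 3 0 0
  0 0 0 0 0
  0 0 1 0 0
  0 0 3 0 1
  0 0 0 0 1
After step 5: ants at (0,3),(4,4),(3,2)
  0 0 2 1 0
  0 0 0 0 0
  0 0 0 0 0
  0 0 4 0 0
  0 0 0 0 2
After step 6: ants at (0,2),(3,4),(2,2)
  0 0 3 0 0
  0 0 0 0 0
  0 0 1 0 0
  0 0 3 0 1
  0 0 0 0 1

0 0 3 0 0
0 0 0 0 0
0 0 1 0 0
0 0 3 0 1
0 0 0 0 1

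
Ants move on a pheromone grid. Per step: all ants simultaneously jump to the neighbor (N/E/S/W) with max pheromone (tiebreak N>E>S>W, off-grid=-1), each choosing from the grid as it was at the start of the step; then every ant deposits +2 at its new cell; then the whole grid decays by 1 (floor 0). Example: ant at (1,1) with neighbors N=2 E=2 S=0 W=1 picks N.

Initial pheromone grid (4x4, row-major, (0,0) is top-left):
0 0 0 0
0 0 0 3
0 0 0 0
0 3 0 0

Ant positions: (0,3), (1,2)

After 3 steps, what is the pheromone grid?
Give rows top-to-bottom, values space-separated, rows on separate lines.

After step 1: ants at (1,3),(1,3)
  0 0 0 0
  0 0 0 6
  0 0 0 0
  0 2 0 0
After step 2: ants at (0,3),(0,3)
  0 0 0 3
  0 0 0 5
  0 0 0 0
  0 1 0 0
After step 3: ants at (1,3),(1,3)
  0 0 0 2
  0 0 0 8
  0 0 0 0
  0 0 0 0

0 0 0 2
0 0 0 8
0 0 0 0
0 0 0 0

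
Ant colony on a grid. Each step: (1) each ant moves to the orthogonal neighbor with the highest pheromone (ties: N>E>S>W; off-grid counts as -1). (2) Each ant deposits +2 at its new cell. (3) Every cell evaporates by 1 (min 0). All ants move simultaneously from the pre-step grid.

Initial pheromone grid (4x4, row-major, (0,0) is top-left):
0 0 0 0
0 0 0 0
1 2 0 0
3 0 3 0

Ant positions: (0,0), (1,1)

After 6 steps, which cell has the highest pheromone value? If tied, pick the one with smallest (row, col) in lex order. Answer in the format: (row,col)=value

Step 1: ant0:(0,0)->E->(0,1) | ant1:(1,1)->S->(2,1)
  grid max=3 at (2,1)
Step 2: ant0:(0,1)->E->(0,2) | ant1:(2,1)->N->(1,1)
  grid max=2 at (2,1)
Step 3: ant0:(0,2)->E->(0,3) | ant1:(1,1)->S->(2,1)
  grid max=3 at (2,1)
Step 4: ant0:(0,3)->S->(1,3) | ant1:(2,1)->N->(1,1)
  grid max=2 at (2,1)
Step 5: ant0:(1,3)->N->(0,3) | ant1:(1,1)->S->(2,1)
  grid max=3 at (2,1)
Step 6: ant0:(0,3)->S->(1,3) | ant1:(2,1)->N->(1,1)
  grid max=2 at (2,1)
Final grid:
  0 0 0 0
  0 1 0 1
  0 2 0 0
  0 0 0 0
Max pheromone 2 at (2,1)

Answer: (2,1)=2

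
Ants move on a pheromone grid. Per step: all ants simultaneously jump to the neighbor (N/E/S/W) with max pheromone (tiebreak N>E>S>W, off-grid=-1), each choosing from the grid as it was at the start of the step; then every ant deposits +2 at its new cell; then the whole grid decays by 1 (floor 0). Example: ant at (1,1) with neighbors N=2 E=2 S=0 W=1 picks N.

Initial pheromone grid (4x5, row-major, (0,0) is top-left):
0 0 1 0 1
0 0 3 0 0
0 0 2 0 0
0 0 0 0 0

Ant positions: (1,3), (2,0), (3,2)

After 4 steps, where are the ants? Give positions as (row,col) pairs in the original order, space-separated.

Step 1: ant0:(1,3)->W->(1,2) | ant1:(2,0)->N->(1,0) | ant2:(3,2)->N->(2,2)
  grid max=4 at (1,2)
Step 2: ant0:(1,2)->S->(2,2) | ant1:(1,0)->N->(0,0) | ant2:(2,2)->N->(1,2)
  grid max=5 at (1,2)
Step 3: ant0:(2,2)->N->(1,2) | ant1:(0,0)->E->(0,1) | ant2:(1,2)->S->(2,2)
  grid max=6 at (1,2)
Step 4: ant0:(1,2)->S->(2,2) | ant1:(0,1)->E->(0,2) | ant2:(2,2)->N->(1,2)
  grid max=7 at (1,2)

(2,2) (0,2) (1,2)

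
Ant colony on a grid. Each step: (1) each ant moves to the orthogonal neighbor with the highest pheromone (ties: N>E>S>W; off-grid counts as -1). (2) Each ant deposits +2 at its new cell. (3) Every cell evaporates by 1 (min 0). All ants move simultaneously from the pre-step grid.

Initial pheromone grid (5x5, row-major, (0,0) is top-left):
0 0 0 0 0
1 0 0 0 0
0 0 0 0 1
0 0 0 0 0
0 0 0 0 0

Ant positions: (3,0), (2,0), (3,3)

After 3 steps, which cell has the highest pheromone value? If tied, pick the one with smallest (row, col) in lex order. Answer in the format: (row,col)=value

Step 1: ant0:(3,0)->N->(2,0) | ant1:(2,0)->N->(1,0) | ant2:(3,3)->N->(2,3)
  grid max=2 at (1,0)
Step 2: ant0:(2,0)->N->(1,0) | ant1:(1,0)->S->(2,0) | ant2:(2,3)->N->(1,3)
  grid max=3 at (1,0)
Step 3: ant0:(1,0)->S->(2,0) | ant1:(2,0)->N->(1,0) | ant2:(1,3)->N->(0,3)
  grid max=4 at (1,0)
Final grid:
  0 0 0 1 0
  4 0 0 0 0
  3 0 0 0 0
  0 0 0 0 0
  0 0 0 0 0
Max pheromone 4 at (1,0)

Answer: (1,0)=4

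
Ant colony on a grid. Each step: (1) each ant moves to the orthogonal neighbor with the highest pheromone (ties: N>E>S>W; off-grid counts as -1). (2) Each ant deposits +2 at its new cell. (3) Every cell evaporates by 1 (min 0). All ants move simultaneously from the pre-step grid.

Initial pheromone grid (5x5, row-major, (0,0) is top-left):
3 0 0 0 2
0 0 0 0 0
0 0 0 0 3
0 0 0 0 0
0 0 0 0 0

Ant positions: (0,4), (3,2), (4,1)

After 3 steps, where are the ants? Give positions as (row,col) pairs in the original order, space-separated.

Step 1: ant0:(0,4)->S->(1,4) | ant1:(3,2)->N->(2,2) | ant2:(4,1)->N->(3,1)
  grid max=2 at (0,0)
Step 2: ant0:(1,4)->S->(2,4) | ant1:(2,2)->N->(1,2) | ant2:(3,1)->N->(2,1)
  grid max=3 at (2,4)
Step 3: ant0:(2,4)->N->(1,4) | ant1:(1,2)->N->(0,2) | ant2:(2,1)->N->(1,1)
  grid max=2 at (2,4)

(1,4) (0,2) (1,1)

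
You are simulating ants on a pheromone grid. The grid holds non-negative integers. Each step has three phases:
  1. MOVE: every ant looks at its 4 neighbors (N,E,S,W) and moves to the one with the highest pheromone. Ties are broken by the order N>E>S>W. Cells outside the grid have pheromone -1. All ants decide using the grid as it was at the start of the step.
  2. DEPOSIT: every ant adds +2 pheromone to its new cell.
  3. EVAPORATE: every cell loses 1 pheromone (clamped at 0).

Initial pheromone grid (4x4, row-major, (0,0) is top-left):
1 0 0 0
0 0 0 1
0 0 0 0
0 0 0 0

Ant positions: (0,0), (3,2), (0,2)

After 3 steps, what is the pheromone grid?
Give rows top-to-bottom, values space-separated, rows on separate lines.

After step 1: ants at (0,1),(2,2),(0,3)
  0 1 0 1
  0 0 0 0
  0 0 1 0
  0 0 0 0
After step 2: ants at (0,2),(1,2),(1,3)
  0 0 1 0
  0 0 1 1
  0 0 0 0
  0 0 0 0
After step 3: ants at (1,2),(0,2),(1,2)
  0 0 2 0
  0 0 4 0
  0 0 0 0
  0 0 0 0

0 0 2 0
0 0 4 0
0 0 0 0
0 0 0 0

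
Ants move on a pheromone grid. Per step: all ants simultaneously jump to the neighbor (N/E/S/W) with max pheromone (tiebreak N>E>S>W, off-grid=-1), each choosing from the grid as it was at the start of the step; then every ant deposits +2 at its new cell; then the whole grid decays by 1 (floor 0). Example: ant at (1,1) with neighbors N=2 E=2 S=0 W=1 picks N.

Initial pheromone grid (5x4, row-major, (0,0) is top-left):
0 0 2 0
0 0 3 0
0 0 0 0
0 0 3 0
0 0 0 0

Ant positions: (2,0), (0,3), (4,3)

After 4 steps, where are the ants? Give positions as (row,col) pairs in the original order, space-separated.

Step 1: ant0:(2,0)->N->(1,0) | ant1:(0,3)->W->(0,2) | ant2:(4,3)->N->(3,3)
  grid max=3 at (0,2)
Step 2: ant0:(1,0)->N->(0,0) | ant1:(0,2)->S->(1,2) | ant2:(3,3)->W->(3,2)
  grid max=3 at (1,2)
Step 3: ant0:(0,0)->E->(0,1) | ant1:(1,2)->N->(0,2) | ant2:(3,2)->N->(2,2)
  grid max=3 at (0,2)
Step 4: ant0:(0,1)->E->(0,2) | ant1:(0,2)->S->(1,2) | ant2:(2,2)->N->(1,2)
  grid max=5 at (1,2)

(0,2) (1,2) (1,2)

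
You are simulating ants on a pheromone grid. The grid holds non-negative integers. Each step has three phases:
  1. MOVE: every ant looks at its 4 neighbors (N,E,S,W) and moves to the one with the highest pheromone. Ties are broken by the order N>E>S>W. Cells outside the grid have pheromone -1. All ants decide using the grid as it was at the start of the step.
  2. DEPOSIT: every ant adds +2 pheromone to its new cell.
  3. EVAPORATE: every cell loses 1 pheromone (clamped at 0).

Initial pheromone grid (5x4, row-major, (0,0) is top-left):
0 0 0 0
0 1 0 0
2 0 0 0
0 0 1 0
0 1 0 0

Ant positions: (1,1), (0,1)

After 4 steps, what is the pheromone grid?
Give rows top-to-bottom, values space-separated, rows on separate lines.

After step 1: ants at (0,1),(1,1)
  0 1 0 0
  0 2 0 0
  1 0 0 0
  0 0 0 0
  0 0 0 0
After step 2: ants at (1,1),(0,1)
  0 2 0 0
  0 3 0 0
  0 0 0 0
  0 0 0 0
  0 0 0 0
After step 3: ants at (0,1),(1,1)
  0 3 0 0
  0 4 0 0
  0 0 0 0
  0 0 0 0
  0 0 0 0
After step 4: ants at (1,1),(0,1)
  0 4 0 0
  0 5 0 0
  0 0 0 0
  0 0 0 0
  0 0 0 0

0 4 0 0
0 5 0 0
0 0 0 0
0 0 0 0
0 0 0 0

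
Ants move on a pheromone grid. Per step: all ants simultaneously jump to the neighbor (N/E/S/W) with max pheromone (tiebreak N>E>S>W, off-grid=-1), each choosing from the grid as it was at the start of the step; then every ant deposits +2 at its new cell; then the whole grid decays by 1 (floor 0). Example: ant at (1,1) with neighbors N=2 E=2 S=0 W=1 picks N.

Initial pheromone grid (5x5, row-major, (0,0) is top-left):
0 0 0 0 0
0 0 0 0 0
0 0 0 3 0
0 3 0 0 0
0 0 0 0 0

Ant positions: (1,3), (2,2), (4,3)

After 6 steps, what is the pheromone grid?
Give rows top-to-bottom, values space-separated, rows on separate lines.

After step 1: ants at (2,3),(2,3),(3,3)
  0 0 0 0 0
  0 0 0 0 0
  0 0 0 6 0
  0 2 0 1 0
  0 0 0 0 0
After step 2: ants at (3,3),(3,3),(2,3)
  0 0 0 0 0
  0 0 0 0 0
  0 0 0 7 0
  0 1 0 4 0
  0 0 0 0 0
After step 3: ants at (2,3),(2,3),(3,3)
  0 0 0 0 0
  0 0 0 0 0
  0 0 0 10 0
  0 0 0 5 0
  0 0 0 0 0
After step 4: ants at (3,3),(3,3),(2,3)
  0 0 0 0 0
  0 0 0 0 0
  0 0 0 11 0
  0 0 0 8 0
  0 0 0 0 0
After step 5: ants at (2,3),(2,3),(3,3)
  0 0 0 0 0
  0 0 0 0 0
  0 0 0 14 0
  0 0 0 9 0
  0 0 0 0 0
After step 6: ants at (3,3),(3,3),(2,3)
  0 0 0 0 0
  0 0 0 0 0
  0 0 0 15 0
  0 0 0 12 0
  0 0 0 0 0

0 0 0 0 0
0 0 0 0 0
0 0 0 15 0
0 0 0 12 0
0 0 0 0 0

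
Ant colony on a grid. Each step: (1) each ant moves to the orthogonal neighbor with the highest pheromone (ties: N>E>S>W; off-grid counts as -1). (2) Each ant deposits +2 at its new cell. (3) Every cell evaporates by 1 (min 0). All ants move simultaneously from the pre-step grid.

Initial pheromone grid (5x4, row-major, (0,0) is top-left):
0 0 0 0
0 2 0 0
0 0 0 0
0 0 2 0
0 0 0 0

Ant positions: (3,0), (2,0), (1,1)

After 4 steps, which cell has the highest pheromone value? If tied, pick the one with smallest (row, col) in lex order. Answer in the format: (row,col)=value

Step 1: ant0:(3,0)->N->(2,0) | ant1:(2,0)->N->(1,0) | ant2:(1,1)->N->(0,1)
  grid max=1 at (0,1)
Step 2: ant0:(2,0)->N->(1,0) | ant1:(1,0)->E->(1,1) | ant2:(0,1)->S->(1,1)
  grid max=4 at (1,1)
Step 3: ant0:(1,0)->E->(1,1) | ant1:(1,1)->W->(1,0) | ant2:(1,1)->W->(1,0)
  grid max=5 at (1,0)
Step 4: ant0:(1,1)->W->(1,0) | ant1:(1,0)->E->(1,1) | ant2:(1,0)->E->(1,1)
  grid max=8 at (1,1)
Final grid:
  0 0 0 0
  6 8 0 0
  0 0 0 0
  0 0 0 0
  0 0 0 0
Max pheromone 8 at (1,1)

Answer: (1,1)=8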